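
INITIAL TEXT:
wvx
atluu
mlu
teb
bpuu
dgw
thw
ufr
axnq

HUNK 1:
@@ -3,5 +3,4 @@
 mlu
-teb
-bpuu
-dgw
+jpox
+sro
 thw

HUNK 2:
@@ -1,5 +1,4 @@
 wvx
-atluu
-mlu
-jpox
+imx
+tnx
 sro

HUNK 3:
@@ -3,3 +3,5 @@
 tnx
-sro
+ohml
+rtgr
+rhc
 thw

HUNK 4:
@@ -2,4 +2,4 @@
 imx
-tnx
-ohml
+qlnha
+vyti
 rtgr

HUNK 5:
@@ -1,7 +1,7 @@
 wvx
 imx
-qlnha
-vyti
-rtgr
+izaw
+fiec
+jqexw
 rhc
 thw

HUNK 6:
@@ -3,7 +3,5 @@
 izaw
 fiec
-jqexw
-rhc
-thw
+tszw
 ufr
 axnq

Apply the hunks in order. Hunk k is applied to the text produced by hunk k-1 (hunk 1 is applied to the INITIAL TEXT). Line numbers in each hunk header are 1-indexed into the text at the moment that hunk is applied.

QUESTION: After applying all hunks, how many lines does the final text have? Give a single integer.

Hunk 1: at line 3 remove [teb,bpuu,dgw] add [jpox,sro] -> 8 lines: wvx atluu mlu jpox sro thw ufr axnq
Hunk 2: at line 1 remove [atluu,mlu,jpox] add [imx,tnx] -> 7 lines: wvx imx tnx sro thw ufr axnq
Hunk 3: at line 3 remove [sro] add [ohml,rtgr,rhc] -> 9 lines: wvx imx tnx ohml rtgr rhc thw ufr axnq
Hunk 4: at line 2 remove [tnx,ohml] add [qlnha,vyti] -> 9 lines: wvx imx qlnha vyti rtgr rhc thw ufr axnq
Hunk 5: at line 1 remove [qlnha,vyti,rtgr] add [izaw,fiec,jqexw] -> 9 lines: wvx imx izaw fiec jqexw rhc thw ufr axnq
Hunk 6: at line 3 remove [jqexw,rhc,thw] add [tszw] -> 7 lines: wvx imx izaw fiec tszw ufr axnq
Final line count: 7

Answer: 7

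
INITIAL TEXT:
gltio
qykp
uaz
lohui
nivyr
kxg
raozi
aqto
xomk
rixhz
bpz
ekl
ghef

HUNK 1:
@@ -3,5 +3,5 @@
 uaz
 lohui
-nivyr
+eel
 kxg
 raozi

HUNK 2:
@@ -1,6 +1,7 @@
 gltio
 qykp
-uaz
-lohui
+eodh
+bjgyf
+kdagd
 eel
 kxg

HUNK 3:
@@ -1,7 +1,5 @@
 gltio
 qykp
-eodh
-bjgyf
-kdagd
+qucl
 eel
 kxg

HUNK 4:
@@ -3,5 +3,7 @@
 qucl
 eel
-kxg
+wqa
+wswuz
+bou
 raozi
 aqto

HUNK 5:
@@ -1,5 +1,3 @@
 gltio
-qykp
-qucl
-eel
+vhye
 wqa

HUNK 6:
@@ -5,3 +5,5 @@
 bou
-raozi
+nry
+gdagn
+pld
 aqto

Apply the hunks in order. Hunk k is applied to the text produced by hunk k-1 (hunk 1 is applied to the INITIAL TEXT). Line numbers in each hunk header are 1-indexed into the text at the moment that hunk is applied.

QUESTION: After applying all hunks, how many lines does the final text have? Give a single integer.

Answer: 14

Derivation:
Hunk 1: at line 3 remove [nivyr] add [eel] -> 13 lines: gltio qykp uaz lohui eel kxg raozi aqto xomk rixhz bpz ekl ghef
Hunk 2: at line 1 remove [uaz,lohui] add [eodh,bjgyf,kdagd] -> 14 lines: gltio qykp eodh bjgyf kdagd eel kxg raozi aqto xomk rixhz bpz ekl ghef
Hunk 3: at line 1 remove [eodh,bjgyf,kdagd] add [qucl] -> 12 lines: gltio qykp qucl eel kxg raozi aqto xomk rixhz bpz ekl ghef
Hunk 4: at line 3 remove [kxg] add [wqa,wswuz,bou] -> 14 lines: gltio qykp qucl eel wqa wswuz bou raozi aqto xomk rixhz bpz ekl ghef
Hunk 5: at line 1 remove [qykp,qucl,eel] add [vhye] -> 12 lines: gltio vhye wqa wswuz bou raozi aqto xomk rixhz bpz ekl ghef
Hunk 6: at line 5 remove [raozi] add [nry,gdagn,pld] -> 14 lines: gltio vhye wqa wswuz bou nry gdagn pld aqto xomk rixhz bpz ekl ghef
Final line count: 14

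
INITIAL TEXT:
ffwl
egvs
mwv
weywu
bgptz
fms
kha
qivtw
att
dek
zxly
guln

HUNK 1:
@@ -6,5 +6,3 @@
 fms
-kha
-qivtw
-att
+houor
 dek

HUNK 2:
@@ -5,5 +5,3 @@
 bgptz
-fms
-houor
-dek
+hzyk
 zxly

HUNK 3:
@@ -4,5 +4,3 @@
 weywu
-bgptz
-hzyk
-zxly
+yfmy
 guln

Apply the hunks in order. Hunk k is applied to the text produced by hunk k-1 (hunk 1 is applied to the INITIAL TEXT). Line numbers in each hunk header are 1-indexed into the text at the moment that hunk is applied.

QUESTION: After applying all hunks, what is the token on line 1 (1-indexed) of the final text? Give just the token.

Answer: ffwl

Derivation:
Hunk 1: at line 6 remove [kha,qivtw,att] add [houor] -> 10 lines: ffwl egvs mwv weywu bgptz fms houor dek zxly guln
Hunk 2: at line 5 remove [fms,houor,dek] add [hzyk] -> 8 lines: ffwl egvs mwv weywu bgptz hzyk zxly guln
Hunk 3: at line 4 remove [bgptz,hzyk,zxly] add [yfmy] -> 6 lines: ffwl egvs mwv weywu yfmy guln
Final line 1: ffwl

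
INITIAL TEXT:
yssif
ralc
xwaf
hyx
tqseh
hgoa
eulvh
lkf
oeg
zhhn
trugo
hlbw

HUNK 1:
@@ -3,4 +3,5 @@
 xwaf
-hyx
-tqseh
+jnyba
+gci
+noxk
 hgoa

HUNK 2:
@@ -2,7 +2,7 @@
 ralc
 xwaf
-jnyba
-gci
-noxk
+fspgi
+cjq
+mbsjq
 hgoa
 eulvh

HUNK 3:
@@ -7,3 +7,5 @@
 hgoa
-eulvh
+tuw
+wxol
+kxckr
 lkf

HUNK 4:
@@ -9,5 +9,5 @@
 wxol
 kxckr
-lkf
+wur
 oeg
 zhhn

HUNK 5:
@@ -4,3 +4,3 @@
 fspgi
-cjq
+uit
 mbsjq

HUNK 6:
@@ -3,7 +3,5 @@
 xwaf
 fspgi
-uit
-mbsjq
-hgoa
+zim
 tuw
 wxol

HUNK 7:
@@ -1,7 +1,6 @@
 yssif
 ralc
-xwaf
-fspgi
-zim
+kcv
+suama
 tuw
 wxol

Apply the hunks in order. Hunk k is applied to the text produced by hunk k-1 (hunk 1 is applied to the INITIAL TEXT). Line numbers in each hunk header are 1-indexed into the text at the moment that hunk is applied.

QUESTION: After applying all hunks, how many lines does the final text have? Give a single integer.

Answer: 12

Derivation:
Hunk 1: at line 3 remove [hyx,tqseh] add [jnyba,gci,noxk] -> 13 lines: yssif ralc xwaf jnyba gci noxk hgoa eulvh lkf oeg zhhn trugo hlbw
Hunk 2: at line 2 remove [jnyba,gci,noxk] add [fspgi,cjq,mbsjq] -> 13 lines: yssif ralc xwaf fspgi cjq mbsjq hgoa eulvh lkf oeg zhhn trugo hlbw
Hunk 3: at line 7 remove [eulvh] add [tuw,wxol,kxckr] -> 15 lines: yssif ralc xwaf fspgi cjq mbsjq hgoa tuw wxol kxckr lkf oeg zhhn trugo hlbw
Hunk 4: at line 9 remove [lkf] add [wur] -> 15 lines: yssif ralc xwaf fspgi cjq mbsjq hgoa tuw wxol kxckr wur oeg zhhn trugo hlbw
Hunk 5: at line 4 remove [cjq] add [uit] -> 15 lines: yssif ralc xwaf fspgi uit mbsjq hgoa tuw wxol kxckr wur oeg zhhn trugo hlbw
Hunk 6: at line 3 remove [uit,mbsjq,hgoa] add [zim] -> 13 lines: yssif ralc xwaf fspgi zim tuw wxol kxckr wur oeg zhhn trugo hlbw
Hunk 7: at line 1 remove [xwaf,fspgi,zim] add [kcv,suama] -> 12 lines: yssif ralc kcv suama tuw wxol kxckr wur oeg zhhn trugo hlbw
Final line count: 12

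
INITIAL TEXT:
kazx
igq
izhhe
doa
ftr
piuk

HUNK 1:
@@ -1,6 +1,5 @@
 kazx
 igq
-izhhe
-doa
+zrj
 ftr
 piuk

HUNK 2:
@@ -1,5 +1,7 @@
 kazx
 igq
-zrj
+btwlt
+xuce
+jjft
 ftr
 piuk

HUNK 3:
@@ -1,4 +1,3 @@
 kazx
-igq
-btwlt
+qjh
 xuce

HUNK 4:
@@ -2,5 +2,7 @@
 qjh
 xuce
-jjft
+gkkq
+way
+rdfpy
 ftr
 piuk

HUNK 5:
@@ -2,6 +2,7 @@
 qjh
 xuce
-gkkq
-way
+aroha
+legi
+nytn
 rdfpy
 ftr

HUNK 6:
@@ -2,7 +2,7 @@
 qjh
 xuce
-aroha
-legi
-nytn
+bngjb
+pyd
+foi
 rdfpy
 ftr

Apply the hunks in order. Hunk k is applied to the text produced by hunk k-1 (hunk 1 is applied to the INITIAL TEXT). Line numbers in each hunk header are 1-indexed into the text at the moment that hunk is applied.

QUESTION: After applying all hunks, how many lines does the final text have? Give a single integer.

Answer: 9

Derivation:
Hunk 1: at line 1 remove [izhhe,doa] add [zrj] -> 5 lines: kazx igq zrj ftr piuk
Hunk 2: at line 1 remove [zrj] add [btwlt,xuce,jjft] -> 7 lines: kazx igq btwlt xuce jjft ftr piuk
Hunk 3: at line 1 remove [igq,btwlt] add [qjh] -> 6 lines: kazx qjh xuce jjft ftr piuk
Hunk 4: at line 2 remove [jjft] add [gkkq,way,rdfpy] -> 8 lines: kazx qjh xuce gkkq way rdfpy ftr piuk
Hunk 5: at line 2 remove [gkkq,way] add [aroha,legi,nytn] -> 9 lines: kazx qjh xuce aroha legi nytn rdfpy ftr piuk
Hunk 6: at line 2 remove [aroha,legi,nytn] add [bngjb,pyd,foi] -> 9 lines: kazx qjh xuce bngjb pyd foi rdfpy ftr piuk
Final line count: 9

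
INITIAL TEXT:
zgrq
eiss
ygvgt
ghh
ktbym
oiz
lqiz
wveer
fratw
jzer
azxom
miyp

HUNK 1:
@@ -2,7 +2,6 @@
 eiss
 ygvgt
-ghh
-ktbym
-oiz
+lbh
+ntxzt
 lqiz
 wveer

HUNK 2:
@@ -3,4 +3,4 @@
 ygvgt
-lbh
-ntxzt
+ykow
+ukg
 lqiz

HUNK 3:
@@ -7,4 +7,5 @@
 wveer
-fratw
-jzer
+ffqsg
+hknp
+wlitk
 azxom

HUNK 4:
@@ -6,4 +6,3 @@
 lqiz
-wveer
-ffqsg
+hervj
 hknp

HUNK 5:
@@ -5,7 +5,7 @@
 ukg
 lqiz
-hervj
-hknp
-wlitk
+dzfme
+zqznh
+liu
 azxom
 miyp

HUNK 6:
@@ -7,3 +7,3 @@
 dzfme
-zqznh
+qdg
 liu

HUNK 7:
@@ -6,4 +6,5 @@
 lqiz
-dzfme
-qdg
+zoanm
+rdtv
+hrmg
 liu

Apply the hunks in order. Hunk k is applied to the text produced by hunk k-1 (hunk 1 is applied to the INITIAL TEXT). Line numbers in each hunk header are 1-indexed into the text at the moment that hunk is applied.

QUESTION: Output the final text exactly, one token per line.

Hunk 1: at line 2 remove [ghh,ktbym,oiz] add [lbh,ntxzt] -> 11 lines: zgrq eiss ygvgt lbh ntxzt lqiz wveer fratw jzer azxom miyp
Hunk 2: at line 3 remove [lbh,ntxzt] add [ykow,ukg] -> 11 lines: zgrq eiss ygvgt ykow ukg lqiz wveer fratw jzer azxom miyp
Hunk 3: at line 7 remove [fratw,jzer] add [ffqsg,hknp,wlitk] -> 12 lines: zgrq eiss ygvgt ykow ukg lqiz wveer ffqsg hknp wlitk azxom miyp
Hunk 4: at line 6 remove [wveer,ffqsg] add [hervj] -> 11 lines: zgrq eiss ygvgt ykow ukg lqiz hervj hknp wlitk azxom miyp
Hunk 5: at line 5 remove [hervj,hknp,wlitk] add [dzfme,zqznh,liu] -> 11 lines: zgrq eiss ygvgt ykow ukg lqiz dzfme zqznh liu azxom miyp
Hunk 6: at line 7 remove [zqznh] add [qdg] -> 11 lines: zgrq eiss ygvgt ykow ukg lqiz dzfme qdg liu azxom miyp
Hunk 7: at line 6 remove [dzfme,qdg] add [zoanm,rdtv,hrmg] -> 12 lines: zgrq eiss ygvgt ykow ukg lqiz zoanm rdtv hrmg liu azxom miyp

Answer: zgrq
eiss
ygvgt
ykow
ukg
lqiz
zoanm
rdtv
hrmg
liu
azxom
miyp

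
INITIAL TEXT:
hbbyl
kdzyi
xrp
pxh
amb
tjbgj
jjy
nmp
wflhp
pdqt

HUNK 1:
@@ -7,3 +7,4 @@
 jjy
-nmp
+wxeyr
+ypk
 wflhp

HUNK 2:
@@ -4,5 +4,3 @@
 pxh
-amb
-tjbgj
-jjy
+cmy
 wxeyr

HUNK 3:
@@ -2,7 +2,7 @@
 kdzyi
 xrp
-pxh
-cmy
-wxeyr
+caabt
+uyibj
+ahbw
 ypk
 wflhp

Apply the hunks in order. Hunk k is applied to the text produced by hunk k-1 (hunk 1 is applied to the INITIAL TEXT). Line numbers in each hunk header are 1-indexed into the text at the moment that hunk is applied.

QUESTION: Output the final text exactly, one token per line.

Answer: hbbyl
kdzyi
xrp
caabt
uyibj
ahbw
ypk
wflhp
pdqt

Derivation:
Hunk 1: at line 7 remove [nmp] add [wxeyr,ypk] -> 11 lines: hbbyl kdzyi xrp pxh amb tjbgj jjy wxeyr ypk wflhp pdqt
Hunk 2: at line 4 remove [amb,tjbgj,jjy] add [cmy] -> 9 lines: hbbyl kdzyi xrp pxh cmy wxeyr ypk wflhp pdqt
Hunk 3: at line 2 remove [pxh,cmy,wxeyr] add [caabt,uyibj,ahbw] -> 9 lines: hbbyl kdzyi xrp caabt uyibj ahbw ypk wflhp pdqt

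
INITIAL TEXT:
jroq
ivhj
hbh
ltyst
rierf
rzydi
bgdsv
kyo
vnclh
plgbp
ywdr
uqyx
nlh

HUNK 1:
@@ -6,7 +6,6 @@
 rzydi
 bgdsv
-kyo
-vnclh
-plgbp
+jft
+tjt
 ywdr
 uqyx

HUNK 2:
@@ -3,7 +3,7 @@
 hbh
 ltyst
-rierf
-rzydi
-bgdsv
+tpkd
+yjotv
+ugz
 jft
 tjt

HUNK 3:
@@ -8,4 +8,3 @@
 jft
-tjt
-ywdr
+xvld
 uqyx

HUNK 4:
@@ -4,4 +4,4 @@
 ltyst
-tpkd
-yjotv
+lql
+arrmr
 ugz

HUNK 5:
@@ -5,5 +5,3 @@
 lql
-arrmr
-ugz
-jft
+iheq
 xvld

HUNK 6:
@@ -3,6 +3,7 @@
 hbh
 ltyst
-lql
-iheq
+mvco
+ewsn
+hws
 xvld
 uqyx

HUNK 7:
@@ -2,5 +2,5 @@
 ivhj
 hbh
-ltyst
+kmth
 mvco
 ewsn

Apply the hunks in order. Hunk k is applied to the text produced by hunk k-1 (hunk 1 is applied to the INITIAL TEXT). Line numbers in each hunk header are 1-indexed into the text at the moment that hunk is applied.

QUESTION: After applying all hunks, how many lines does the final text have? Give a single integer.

Answer: 10

Derivation:
Hunk 1: at line 6 remove [kyo,vnclh,plgbp] add [jft,tjt] -> 12 lines: jroq ivhj hbh ltyst rierf rzydi bgdsv jft tjt ywdr uqyx nlh
Hunk 2: at line 3 remove [rierf,rzydi,bgdsv] add [tpkd,yjotv,ugz] -> 12 lines: jroq ivhj hbh ltyst tpkd yjotv ugz jft tjt ywdr uqyx nlh
Hunk 3: at line 8 remove [tjt,ywdr] add [xvld] -> 11 lines: jroq ivhj hbh ltyst tpkd yjotv ugz jft xvld uqyx nlh
Hunk 4: at line 4 remove [tpkd,yjotv] add [lql,arrmr] -> 11 lines: jroq ivhj hbh ltyst lql arrmr ugz jft xvld uqyx nlh
Hunk 5: at line 5 remove [arrmr,ugz,jft] add [iheq] -> 9 lines: jroq ivhj hbh ltyst lql iheq xvld uqyx nlh
Hunk 6: at line 3 remove [lql,iheq] add [mvco,ewsn,hws] -> 10 lines: jroq ivhj hbh ltyst mvco ewsn hws xvld uqyx nlh
Hunk 7: at line 2 remove [ltyst] add [kmth] -> 10 lines: jroq ivhj hbh kmth mvco ewsn hws xvld uqyx nlh
Final line count: 10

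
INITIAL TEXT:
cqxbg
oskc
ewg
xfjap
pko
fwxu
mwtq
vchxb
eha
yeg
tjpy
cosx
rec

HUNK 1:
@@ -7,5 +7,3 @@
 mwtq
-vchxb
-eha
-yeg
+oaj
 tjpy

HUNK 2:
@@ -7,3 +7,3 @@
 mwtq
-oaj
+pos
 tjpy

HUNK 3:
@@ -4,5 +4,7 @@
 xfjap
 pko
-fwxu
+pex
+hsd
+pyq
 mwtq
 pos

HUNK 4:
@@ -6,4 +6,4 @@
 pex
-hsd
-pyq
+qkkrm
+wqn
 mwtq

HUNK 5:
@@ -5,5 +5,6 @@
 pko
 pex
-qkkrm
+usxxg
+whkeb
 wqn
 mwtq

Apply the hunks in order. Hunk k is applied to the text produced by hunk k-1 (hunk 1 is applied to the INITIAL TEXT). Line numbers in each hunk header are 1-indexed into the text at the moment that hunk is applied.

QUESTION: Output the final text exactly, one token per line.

Hunk 1: at line 7 remove [vchxb,eha,yeg] add [oaj] -> 11 lines: cqxbg oskc ewg xfjap pko fwxu mwtq oaj tjpy cosx rec
Hunk 2: at line 7 remove [oaj] add [pos] -> 11 lines: cqxbg oskc ewg xfjap pko fwxu mwtq pos tjpy cosx rec
Hunk 3: at line 4 remove [fwxu] add [pex,hsd,pyq] -> 13 lines: cqxbg oskc ewg xfjap pko pex hsd pyq mwtq pos tjpy cosx rec
Hunk 4: at line 6 remove [hsd,pyq] add [qkkrm,wqn] -> 13 lines: cqxbg oskc ewg xfjap pko pex qkkrm wqn mwtq pos tjpy cosx rec
Hunk 5: at line 5 remove [qkkrm] add [usxxg,whkeb] -> 14 lines: cqxbg oskc ewg xfjap pko pex usxxg whkeb wqn mwtq pos tjpy cosx rec

Answer: cqxbg
oskc
ewg
xfjap
pko
pex
usxxg
whkeb
wqn
mwtq
pos
tjpy
cosx
rec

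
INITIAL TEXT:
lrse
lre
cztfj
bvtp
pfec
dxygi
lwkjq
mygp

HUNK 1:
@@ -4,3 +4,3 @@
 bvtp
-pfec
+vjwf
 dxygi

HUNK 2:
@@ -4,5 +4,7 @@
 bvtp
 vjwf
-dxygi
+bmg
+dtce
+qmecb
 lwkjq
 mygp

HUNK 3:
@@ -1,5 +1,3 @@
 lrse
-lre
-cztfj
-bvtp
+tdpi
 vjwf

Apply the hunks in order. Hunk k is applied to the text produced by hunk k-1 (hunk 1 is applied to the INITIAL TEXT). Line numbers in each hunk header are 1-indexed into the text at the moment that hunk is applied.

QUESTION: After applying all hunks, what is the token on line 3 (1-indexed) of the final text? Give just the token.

Hunk 1: at line 4 remove [pfec] add [vjwf] -> 8 lines: lrse lre cztfj bvtp vjwf dxygi lwkjq mygp
Hunk 2: at line 4 remove [dxygi] add [bmg,dtce,qmecb] -> 10 lines: lrse lre cztfj bvtp vjwf bmg dtce qmecb lwkjq mygp
Hunk 3: at line 1 remove [lre,cztfj,bvtp] add [tdpi] -> 8 lines: lrse tdpi vjwf bmg dtce qmecb lwkjq mygp
Final line 3: vjwf

Answer: vjwf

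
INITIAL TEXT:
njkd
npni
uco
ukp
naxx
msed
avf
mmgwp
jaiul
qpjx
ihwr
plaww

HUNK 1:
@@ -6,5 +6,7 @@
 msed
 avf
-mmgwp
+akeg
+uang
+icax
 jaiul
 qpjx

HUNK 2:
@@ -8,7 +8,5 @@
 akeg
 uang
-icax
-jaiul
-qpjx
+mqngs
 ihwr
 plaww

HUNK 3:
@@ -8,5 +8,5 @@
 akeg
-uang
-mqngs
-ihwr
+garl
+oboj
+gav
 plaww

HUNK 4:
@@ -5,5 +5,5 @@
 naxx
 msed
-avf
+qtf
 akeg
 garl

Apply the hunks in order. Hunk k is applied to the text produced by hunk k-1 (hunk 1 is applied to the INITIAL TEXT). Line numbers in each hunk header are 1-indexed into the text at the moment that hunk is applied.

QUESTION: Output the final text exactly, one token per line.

Answer: njkd
npni
uco
ukp
naxx
msed
qtf
akeg
garl
oboj
gav
plaww

Derivation:
Hunk 1: at line 6 remove [mmgwp] add [akeg,uang,icax] -> 14 lines: njkd npni uco ukp naxx msed avf akeg uang icax jaiul qpjx ihwr plaww
Hunk 2: at line 8 remove [icax,jaiul,qpjx] add [mqngs] -> 12 lines: njkd npni uco ukp naxx msed avf akeg uang mqngs ihwr plaww
Hunk 3: at line 8 remove [uang,mqngs,ihwr] add [garl,oboj,gav] -> 12 lines: njkd npni uco ukp naxx msed avf akeg garl oboj gav plaww
Hunk 4: at line 5 remove [avf] add [qtf] -> 12 lines: njkd npni uco ukp naxx msed qtf akeg garl oboj gav plaww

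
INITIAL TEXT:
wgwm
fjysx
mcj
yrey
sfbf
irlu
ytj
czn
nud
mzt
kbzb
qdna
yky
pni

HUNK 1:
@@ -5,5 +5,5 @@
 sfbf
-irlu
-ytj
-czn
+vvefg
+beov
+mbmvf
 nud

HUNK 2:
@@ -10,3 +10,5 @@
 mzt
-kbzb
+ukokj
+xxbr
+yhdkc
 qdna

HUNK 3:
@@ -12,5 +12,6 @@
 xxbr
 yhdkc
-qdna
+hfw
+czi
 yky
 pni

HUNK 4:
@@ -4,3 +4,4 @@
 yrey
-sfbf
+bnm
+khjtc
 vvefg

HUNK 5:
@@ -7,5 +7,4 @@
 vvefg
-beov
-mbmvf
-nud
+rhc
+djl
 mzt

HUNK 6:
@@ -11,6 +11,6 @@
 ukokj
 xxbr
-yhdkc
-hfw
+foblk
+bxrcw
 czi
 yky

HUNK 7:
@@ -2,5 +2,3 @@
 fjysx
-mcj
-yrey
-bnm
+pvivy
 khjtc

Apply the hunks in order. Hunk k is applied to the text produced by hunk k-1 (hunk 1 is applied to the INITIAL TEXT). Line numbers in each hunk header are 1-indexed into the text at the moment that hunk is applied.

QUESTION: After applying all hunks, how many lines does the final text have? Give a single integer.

Hunk 1: at line 5 remove [irlu,ytj,czn] add [vvefg,beov,mbmvf] -> 14 lines: wgwm fjysx mcj yrey sfbf vvefg beov mbmvf nud mzt kbzb qdna yky pni
Hunk 2: at line 10 remove [kbzb] add [ukokj,xxbr,yhdkc] -> 16 lines: wgwm fjysx mcj yrey sfbf vvefg beov mbmvf nud mzt ukokj xxbr yhdkc qdna yky pni
Hunk 3: at line 12 remove [qdna] add [hfw,czi] -> 17 lines: wgwm fjysx mcj yrey sfbf vvefg beov mbmvf nud mzt ukokj xxbr yhdkc hfw czi yky pni
Hunk 4: at line 4 remove [sfbf] add [bnm,khjtc] -> 18 lines: wgwm fjysx mcj yrey bnm khjtc vvefg beov mbmvf nud mzt ukokj xxbr yhdkc hfw czi yky pni
Hunk 5: at line 7 remove [beov,mbmvf,nud] add [rhc,djl] -> 17 lines: wgwm fjysx mcj yrey bnm khjtc vvefg rhc djl mzt ukokj xxbr yhdkc hfw czi yky pni
Hunk 6: at line 11 remove [yhdkc,hfw] add [foblk,bxrcw] -> 17 lines: wgwm fjysx mcj yrey bnm khjtc vvefg rhc djl mzt ukokj xxbr foblk bxrcw czi yky pni
Hunk 7: at line 2 remove [mcj,yrey,bnm] add [pvivy] -> 15 lines: wgwm fjysx pvivy khjtc vvefg rhc djl mzt ukokj xxbr foblk bxrcw czi yky pni
Final line count: 15

Answer: 15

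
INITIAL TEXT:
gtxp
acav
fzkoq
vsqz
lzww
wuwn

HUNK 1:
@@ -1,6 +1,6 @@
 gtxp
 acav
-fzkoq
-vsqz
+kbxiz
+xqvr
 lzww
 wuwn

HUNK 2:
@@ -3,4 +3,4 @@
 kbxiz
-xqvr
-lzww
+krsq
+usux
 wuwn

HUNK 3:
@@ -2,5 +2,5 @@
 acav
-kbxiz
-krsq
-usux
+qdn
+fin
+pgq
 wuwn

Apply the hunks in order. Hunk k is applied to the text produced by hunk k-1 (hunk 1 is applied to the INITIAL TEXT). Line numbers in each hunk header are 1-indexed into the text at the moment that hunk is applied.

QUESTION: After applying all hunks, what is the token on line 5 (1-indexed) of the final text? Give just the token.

Hunk 1: at line 1 remove [fzkoq,vsqz] add [kbxiz,xqvr] -> 6 lines: gtxp acav kbxiz xqvr lzww wuwn
Hunk 2: at line 3 remove [xqvr,lzww] add [krsq,usux] -> 6 lines: gtxp acav kbxiz krsq usux wuwn
Hunk 3: at line 2 remove [kbxiz,krsq,usux] add [qdn,fin,pgq] -> 6 lines: gtxp acav qdn fin pgq wuwn
Final line 5: pgq

Answer: pgq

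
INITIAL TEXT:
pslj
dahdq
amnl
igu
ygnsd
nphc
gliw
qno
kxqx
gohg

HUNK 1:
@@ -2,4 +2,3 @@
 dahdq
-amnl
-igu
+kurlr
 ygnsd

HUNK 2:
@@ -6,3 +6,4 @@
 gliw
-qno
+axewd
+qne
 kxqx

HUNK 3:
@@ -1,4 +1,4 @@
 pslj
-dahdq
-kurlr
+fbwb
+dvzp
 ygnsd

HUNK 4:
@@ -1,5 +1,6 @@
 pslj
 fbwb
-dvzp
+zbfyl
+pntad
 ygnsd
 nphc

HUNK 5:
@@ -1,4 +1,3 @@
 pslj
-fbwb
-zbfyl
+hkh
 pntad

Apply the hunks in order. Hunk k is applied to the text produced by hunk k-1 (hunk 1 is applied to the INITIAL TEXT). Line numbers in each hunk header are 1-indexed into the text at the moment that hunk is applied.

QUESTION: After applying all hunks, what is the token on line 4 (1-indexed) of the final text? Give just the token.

Answer: ygnsd

Derivation:
Hunk 1: at line 2 remove [amnl,igu] add [kurlr] -> 9 lines: pslj dahdq kurlr ygnsd nphc gliw qno kxqx gohg
Hunk 2: at line 6 remove [qno] add [axewd,qne] -> 10 lines: pslj dahdq kurlr ygnsd nphc gliw axewd qne kxqx gohg
Hunk 3: at line 1 remove [dahdq,kurlr] add [fbwb,dvzp] -> 10 lines: pslj fbwb dvzp ygnsd nphc gliw axewd qne kxqx gohg
Hunk 4: at line 1 remove [dvzp] add [zbfyl,pntad] -> 11 lines: pslj fbwb zbfyl pntad ygnsd nphc gliw axewd qne kxqx gohg
Hunk 5: at line 1 remove [fbwb,zbfyl] add [hkh] -> 10 lines: pslj hkh pntad ygnsd nphc gliw axewd qne kxqx gohg
Final line 4: ygnsd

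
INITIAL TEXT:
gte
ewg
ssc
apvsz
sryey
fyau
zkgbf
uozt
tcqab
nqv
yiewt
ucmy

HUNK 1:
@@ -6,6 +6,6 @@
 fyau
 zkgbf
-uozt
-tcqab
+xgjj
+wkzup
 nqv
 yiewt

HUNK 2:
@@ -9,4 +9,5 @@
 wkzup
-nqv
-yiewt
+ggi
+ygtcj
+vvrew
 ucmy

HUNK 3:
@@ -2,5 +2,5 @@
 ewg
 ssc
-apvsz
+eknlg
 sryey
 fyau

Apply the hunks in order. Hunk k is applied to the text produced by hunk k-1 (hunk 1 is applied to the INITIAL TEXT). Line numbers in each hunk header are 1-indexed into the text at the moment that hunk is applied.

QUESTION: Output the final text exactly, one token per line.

Answer: gte
ewg
ssc
eknlg
sryey
fyau
zkgbf
xgjj
wkzup
ggi
ygtcj
vvrew
ucmy

Derivation:
Hunk 1: at line 6 remove [uozt,tcqab] add [xgjj,wkzup] -> 12 lines: gte ewg ssc apvsz sryey fyau zkgbf xgjj wkzup nqv yiewt ucmy
Hunk 2: at line 9 remove [nqv,yiewt] add [ggi,ygtcj,vvrew] -> 13 lines: gte ewg ssc apvsz sryey fyau zkgbf xgjj wkzup ggi ygtcj vvrew ucmy
Hunk 3: at line 2 remove [apvsz] add [eknlg] -> 13 lines: gte ewg ssc eknlg sryey fyau zkgbf xgjj wkzup ggi ygtcj vvrew ucmy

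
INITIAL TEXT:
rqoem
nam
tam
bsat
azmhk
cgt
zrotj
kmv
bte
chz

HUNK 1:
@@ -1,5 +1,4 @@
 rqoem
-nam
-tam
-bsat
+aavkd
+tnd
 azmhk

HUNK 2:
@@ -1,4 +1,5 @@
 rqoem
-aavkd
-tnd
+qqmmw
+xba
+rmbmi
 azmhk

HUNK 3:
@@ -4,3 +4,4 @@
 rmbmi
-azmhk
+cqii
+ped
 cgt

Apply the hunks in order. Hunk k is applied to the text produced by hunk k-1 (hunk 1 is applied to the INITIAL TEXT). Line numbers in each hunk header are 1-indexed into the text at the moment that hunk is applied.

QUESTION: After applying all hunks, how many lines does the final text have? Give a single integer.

Hunk 1: at line 1 remove [nam,tam,bsat] add [aavkd,tnd] -> 9 lines: rqoem aavkd tnd azmhk cgt zrotj kmv bte chz
Hunk 2: at line 1 remove [aavkd,tnd] add [qqmmw,xba,rmbmi] -> 10 lines: rqoem qqmmw xba rmbmi azmhk cgt zrotj kmv bte chz
Hunk 3: at line 4 remove [azmhk] add [cqii,ped] -> 11 lines: rqoem qqmmw xba rmbmi cqii ped cgt zrotj kmv bte chz
Final line count: 11

Answer: 11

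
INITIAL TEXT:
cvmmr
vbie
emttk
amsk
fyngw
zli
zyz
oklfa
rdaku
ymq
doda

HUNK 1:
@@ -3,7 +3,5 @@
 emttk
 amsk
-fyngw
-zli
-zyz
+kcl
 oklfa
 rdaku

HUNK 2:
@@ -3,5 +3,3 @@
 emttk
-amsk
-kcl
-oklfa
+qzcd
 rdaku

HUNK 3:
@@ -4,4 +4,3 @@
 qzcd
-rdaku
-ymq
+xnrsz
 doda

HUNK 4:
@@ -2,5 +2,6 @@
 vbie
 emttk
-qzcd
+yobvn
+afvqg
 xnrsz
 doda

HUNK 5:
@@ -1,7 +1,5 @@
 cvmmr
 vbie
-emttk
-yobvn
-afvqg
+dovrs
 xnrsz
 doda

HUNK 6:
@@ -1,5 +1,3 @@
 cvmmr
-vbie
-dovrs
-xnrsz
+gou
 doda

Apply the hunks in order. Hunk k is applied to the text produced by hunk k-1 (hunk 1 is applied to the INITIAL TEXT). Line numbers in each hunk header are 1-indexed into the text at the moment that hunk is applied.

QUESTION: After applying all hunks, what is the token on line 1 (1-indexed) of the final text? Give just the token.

Hunk 1: at line 3 remove [fyngw,zli,zyz] add [kcl] -> 9 lines: cvmmr vbie emttk amsk kcl oklfa rdaku ymq doda
Hunk 2: at line 3 remove [amsk,kcl,oklfa] add [qzcd] -> 7 lines: cvmmr vbie emttk qzcd rdaku ymq doda
Hunk 3: at line 4 remove [rdaku,ymq] add [xnrsz] -> 6 lines: cvmmr vbie emttk qzcd xnrsz doda
Hunk 4: at line 2 remove [qzcd] add [yobvn,afvqg] -> 7 lines: cvmmr vbie emttk yobvn afvqg xnrsz doda
Hunk 5: at line 1 remove [emttk,yobvn,afvqg] add [dovrs] -> 5 lines: cvmmr vbie dovrs xnrsz doda
Hunk 6: at line 1 remove [vbie,dovrs,xnrsz] add [gou] -> 3 lines: cvmmr gou doda
Final line 1: cvmmr

Answer: cvmmr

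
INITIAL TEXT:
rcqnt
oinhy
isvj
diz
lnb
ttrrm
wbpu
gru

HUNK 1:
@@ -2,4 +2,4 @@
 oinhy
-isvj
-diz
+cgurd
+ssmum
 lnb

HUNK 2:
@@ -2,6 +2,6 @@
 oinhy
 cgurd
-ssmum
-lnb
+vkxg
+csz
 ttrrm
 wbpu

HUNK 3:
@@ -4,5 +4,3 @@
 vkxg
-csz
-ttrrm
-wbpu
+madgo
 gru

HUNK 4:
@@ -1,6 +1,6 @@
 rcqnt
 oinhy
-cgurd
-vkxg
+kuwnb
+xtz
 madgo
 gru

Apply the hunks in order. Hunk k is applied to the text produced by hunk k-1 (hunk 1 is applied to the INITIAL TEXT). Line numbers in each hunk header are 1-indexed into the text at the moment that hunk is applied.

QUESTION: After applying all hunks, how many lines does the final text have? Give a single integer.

Answer: 6

Derivation:
Hunk 1: at line 2 remove [isvj,diz] add [cgurd,ssmum] -> 8 lines: rcqnt oinhy cgurd ssmum lnb ttrrm wbpu gru
Hunk 2: at line 2 remove [ssmum,lnb] add [vkxg,csz] -> 8 lines: rcqnt oinhy cgurd vkxg csz ttrrm wbpu gru
Hunk 3: at line 4 remove [csz,ttrrm,wbpu] add [madgo] -> 6 lines: rcqnt oinhy cgurd vkxg madgo gru
Hunk 4: at line 1 remove [cgurd,vkxg] add [kuwnb,xtz] -> 6 lines: rcqnt oinhy kuwnb xtz madgo gru
Final line count: 6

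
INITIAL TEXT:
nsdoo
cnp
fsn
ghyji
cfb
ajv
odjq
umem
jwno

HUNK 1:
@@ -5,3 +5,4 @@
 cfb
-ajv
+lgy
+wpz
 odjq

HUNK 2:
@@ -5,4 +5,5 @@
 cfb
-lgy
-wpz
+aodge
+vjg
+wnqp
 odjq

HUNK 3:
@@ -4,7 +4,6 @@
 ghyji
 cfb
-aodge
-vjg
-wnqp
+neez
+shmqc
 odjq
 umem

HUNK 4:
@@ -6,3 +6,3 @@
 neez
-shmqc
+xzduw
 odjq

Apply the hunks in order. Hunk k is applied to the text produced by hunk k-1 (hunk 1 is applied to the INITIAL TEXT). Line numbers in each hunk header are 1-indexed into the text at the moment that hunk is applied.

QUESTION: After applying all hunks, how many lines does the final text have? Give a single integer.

Answer: 10

Derivation:
Hunk 1: at line 5 remove [ajv] add [lgy,wpz] -> 10 lines: nsdoo cnp fsn ghyji cfb lgy wpz odjq umem jwno
Hunk 2: at line 5 remove [lgy,wpz] add [aodge,vjg,wnqp] -> 11 lines: nsdoo cnp fsn ghyji cfb aodge vjg wnqp odjq umem jwno
Hunk 3: at line 4 remove [aodge,vjg,wnqp] add [neez,shmqc] -> 10 lines: nsdoo cnp fsn ghyji cfb neez shmqc odjq umem jwno
Hunk 4: at line 6 remove [shmqc] add [xzduw] -> 10 lines: nsdoo cnp fsn ghyji cfb neez xzduw odjq umem jwno
Final line count: 10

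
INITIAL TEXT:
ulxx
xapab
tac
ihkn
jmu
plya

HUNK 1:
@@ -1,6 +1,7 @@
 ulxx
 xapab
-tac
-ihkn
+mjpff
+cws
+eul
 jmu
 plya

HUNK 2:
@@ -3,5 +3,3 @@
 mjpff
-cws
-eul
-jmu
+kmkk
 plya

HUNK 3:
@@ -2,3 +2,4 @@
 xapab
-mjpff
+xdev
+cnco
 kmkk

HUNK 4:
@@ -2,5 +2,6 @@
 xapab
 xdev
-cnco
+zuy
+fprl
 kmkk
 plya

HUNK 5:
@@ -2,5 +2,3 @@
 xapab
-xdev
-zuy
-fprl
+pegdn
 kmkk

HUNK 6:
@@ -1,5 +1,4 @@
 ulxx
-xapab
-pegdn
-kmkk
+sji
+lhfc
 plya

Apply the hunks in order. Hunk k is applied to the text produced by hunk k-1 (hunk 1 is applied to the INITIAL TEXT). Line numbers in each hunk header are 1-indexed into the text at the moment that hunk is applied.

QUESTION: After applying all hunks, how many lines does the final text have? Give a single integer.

Answer: 4

Derivation:
Hunk 1: at line 1 remove [tac,ihkn] add [mjpff,cws,eul] -> 7 lines: ulxx xapab mjpff cws eul jmu plya
Hunk 2: at line 3 remove [cws,eul,jmu] add [kmkk] -> 5 lines: ulxx xapab mjpff kmkk plya
Hunk 3: at line 2 remove [mjpff] add [xdev,cnco] -> 6 lines: ulxx xapab xdev cnco kmkk plya
Hunk 4: at line 2 remove [cnco] add [zuy,fprl] -> 7 lines: ulxx xapab xdev zuy fprl kmkk plya
Hunk 5: at line 2 remove [xdev,zuy,fprl] add [pegdn] -> 5 lines: ulxx xapab pegdn kmkk plya
Hunk 6: at line 1 remove [xapab,pegdn,kmkk] add [sji,lhfc] -> 4 lines: ulxx sji lhfc plya
Final line count: 4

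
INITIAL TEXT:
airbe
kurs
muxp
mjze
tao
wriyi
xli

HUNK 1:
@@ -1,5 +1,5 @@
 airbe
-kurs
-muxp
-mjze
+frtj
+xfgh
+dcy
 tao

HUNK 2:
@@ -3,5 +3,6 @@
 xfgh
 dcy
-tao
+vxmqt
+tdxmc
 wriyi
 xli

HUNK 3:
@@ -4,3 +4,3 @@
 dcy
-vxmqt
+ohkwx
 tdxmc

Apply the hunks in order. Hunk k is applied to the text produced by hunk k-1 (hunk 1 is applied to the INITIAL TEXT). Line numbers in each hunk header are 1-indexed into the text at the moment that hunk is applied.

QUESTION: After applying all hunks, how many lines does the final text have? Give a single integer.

Hunk 1: at line 1 remove [kurs,muxp,mjze] add [frtj,xfgh,dcy] -> 7 lines: airbe frtj xfgh dcy tao wriyi xli
Hunk 2: at line 3 remove [tao] add [vxmqt,tdxmc] -> 8 lines: airbe frtj xfgh dcy vxmqt tdxmc wriyi xli
Hunk 3: at line 4 remove [vxmqt] add [ohkwx] -> 8 lines: airbe frtj xfgh dcy ohkwx tdxmc wriyi xli
Final line count: 8

Answer: 8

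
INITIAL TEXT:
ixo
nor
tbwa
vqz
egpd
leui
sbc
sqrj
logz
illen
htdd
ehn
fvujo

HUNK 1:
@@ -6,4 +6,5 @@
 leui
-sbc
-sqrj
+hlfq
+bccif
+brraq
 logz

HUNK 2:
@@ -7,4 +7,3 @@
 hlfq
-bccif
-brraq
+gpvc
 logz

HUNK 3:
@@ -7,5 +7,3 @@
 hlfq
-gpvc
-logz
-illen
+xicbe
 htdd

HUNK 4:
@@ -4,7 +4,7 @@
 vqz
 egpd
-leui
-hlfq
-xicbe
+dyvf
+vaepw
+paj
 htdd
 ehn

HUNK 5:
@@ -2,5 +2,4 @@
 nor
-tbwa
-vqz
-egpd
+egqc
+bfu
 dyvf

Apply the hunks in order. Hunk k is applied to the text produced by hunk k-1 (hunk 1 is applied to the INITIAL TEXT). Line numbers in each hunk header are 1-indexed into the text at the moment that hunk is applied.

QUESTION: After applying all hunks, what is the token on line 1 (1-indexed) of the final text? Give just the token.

Answer: ixo

Derivation:
Hunk 1: at line 6 remove [sbc,sqrj] add [hlfq,bccif,brraq] -> 14 lines: ixo nor tbwa vqz egpd leui hlfq bccif brraq logz illen htdd ehn fvujo
Hunk 2: at line 7 remove [bccif,brraq] add [gpvc] -> 13 lines: ixo nor tbwa vqz egpd leui hlfq gpvc logz illen htdd ehn fvujo
Hunk 3: at line 7 remove [gpvc,logz,illen] add [xicbe] -> 11 lines: ixo nor tbwa vqz egpd leui hlfq xicbe htdd ehn fvujo
Hunk 4: at line 4 remove [leui,hlfq,xicbe] add [dyvf,vaepw,paj] -> 11 lines: ixo nor tbwa vqz egpd dyvf vaepw paj htdd ehn fvujo
Hunk 5: at line 2 remove [tbwa,vqz,egpd] add [egqc,bfu] -> 10 lines: ixo nor egqc bfu dyvf vaepw paj htdd ehn fvujo
Final line 1: ixo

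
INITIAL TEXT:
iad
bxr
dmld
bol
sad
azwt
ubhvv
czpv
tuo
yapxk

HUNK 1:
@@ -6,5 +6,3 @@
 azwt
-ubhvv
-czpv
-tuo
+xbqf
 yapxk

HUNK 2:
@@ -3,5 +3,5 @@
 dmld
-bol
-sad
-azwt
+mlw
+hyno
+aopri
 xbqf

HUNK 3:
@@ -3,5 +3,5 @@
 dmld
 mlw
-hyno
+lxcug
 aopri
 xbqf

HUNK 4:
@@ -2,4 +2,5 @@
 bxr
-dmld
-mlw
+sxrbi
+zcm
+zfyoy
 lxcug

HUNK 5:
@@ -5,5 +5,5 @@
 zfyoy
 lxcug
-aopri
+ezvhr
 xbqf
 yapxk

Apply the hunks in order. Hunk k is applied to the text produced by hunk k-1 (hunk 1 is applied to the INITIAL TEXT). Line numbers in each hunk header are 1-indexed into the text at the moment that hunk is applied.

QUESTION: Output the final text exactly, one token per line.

Answer: iad
bxr
sxrbi
zcm
zfyoy
lxcug
ezvhr
xbqf
yapxk

Derivation:
Hunk 1: at line 6 remove [ubhvv,czpv,tuo] add [xbqf] -> 8 lines: iad bxr dmld bol sad azwt xbqf yapxk
Hunk 2: at line 3 remove [bol,sad,azwt] add [mlw,hyno,aopri] -> 8 lines: iad bxr dmld mlw hyno aopri xbqf yapxk
Hunk 3: at line 3 remove [hyno] add [lxcug] -> 8 lines: iad bxr dmld mlw lxcug aopri xbqf yapxk
Hunk 4: at line 2 remove [dmld,mlw] add [sxrbi,zcm,zfyoy] -> 9 lines: iad bxr sxrbi zcm zfyoy lxcug aopri xbqf yapxk
Hunk 5: at line 5 remove [aopri] add [ezvhr] -> 9 lines: iad bxr sxrbi zcm zfyoy lxcug ezvhr xbqf yapxk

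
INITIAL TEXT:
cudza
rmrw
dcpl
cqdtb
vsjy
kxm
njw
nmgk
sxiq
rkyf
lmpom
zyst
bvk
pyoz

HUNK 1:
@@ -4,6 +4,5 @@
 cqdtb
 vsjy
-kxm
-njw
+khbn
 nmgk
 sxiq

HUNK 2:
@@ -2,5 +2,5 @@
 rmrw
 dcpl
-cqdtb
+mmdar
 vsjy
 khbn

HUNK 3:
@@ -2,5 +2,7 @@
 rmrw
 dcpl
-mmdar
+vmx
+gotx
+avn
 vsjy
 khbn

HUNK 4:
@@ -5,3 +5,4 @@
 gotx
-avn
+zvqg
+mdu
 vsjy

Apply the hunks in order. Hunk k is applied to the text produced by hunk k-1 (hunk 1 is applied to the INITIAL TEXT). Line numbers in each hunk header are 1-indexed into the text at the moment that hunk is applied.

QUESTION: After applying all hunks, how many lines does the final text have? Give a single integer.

Hunk 1: at line 4 remove [kxm,njw] add [khbn] -> 13 lines: cudza rmrw dcpl cqdtb vsjy khbn nmgk sxiq rkyf lmpom zyst bvk pyoz
Hunk 2: at line 2 remove [cqdtb] add [mmdar] -> 13 lines: cudza rmrw dcpl mmdar vsjy khbn nmgk sxiq rkyf lmpom zyst bvk pyoz
Hunk 3: at line 2 remove [mmdar] add [vmx,gotx,avn] -> 15 lines: cudza rmrw dcpl vmx gotx avn vsjy khbn nmgk sxiq rkyf lmpom zyst bvk pyoz
Hunk 4: at line 5 remove [avn] add [zvqg,mdu] -> 16 lines: cudza rmrw dcpl vmx gotx zvqg mdu vsjy khbn nmgk sxiq rkyf lmpom zyst bvk pyoz
Final line count: 16

Answer: 16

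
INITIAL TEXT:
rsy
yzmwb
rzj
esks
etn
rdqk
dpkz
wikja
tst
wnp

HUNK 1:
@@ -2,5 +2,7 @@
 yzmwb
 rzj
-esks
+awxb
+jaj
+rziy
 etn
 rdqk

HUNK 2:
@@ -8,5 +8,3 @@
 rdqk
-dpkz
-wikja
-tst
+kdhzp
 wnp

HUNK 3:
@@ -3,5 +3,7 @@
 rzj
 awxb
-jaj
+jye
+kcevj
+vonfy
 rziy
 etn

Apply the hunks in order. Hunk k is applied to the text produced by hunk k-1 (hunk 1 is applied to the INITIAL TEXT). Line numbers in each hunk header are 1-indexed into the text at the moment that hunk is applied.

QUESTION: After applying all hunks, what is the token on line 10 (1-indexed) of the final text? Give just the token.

Answer: rdqk

Derivation:
Hunk 1: at line 2 remove [esks] add [awxb,jaj,rziy] -> 12 lines: rsy yzmwb rzj awxb jaj rziy etn rdqk dpkz wikja tst wnp
Hunk 2: at line 8 remove [dpkz,wikja,tst] add [kdhzp] -> 10 lines: rsy yzmwb rzj awxb jaj rziy etn rdqk kdhzp wnp
Hunk 3: at line 3 remove [jaj] add [jye,kcevj,vonfy] -> 12 lines: rsy yzmwb rzj awxb jye kcevj vonfy rziy etn rdqk kdhzp wnp
Final line 10: rdqk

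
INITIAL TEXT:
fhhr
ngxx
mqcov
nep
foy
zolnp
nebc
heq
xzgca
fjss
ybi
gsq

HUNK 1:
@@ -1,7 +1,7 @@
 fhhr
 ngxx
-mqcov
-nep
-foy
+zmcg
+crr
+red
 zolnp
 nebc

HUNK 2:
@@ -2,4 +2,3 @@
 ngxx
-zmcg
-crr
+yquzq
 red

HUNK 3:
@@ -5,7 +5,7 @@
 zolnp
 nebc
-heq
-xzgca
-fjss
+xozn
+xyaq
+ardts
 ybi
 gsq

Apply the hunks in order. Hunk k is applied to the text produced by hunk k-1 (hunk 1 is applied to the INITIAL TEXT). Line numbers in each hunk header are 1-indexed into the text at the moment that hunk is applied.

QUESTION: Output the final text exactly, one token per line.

Answer: fhhr
ngxx
yquzq
red
zolnp
nebc
xozn
xyaq
ardts
ybi
gsq

Derivation:
Hunk 1: at line 1 remove [mqcov,nep,foy] add [zmcg,crr,red] -> 12 lines: fhhr ngxx zmcg crr red zolnp nebc heq xzgca fjss ybi gsq
Hunk 2: at line 2 remove [zmcg,crr] add [yquzq] -> 11 lines: fhhr ngxx yquzq red zolnp nebc heq xzgca fjss ybi gsq
Hunk 3: at line 5 remove [heq,xzgca,fjss] add [xozn,xyaq,ardts] -> 11 lines: fhhr ngxx yquzq red zolnp nebc xozn xyaq ardts ybi gsq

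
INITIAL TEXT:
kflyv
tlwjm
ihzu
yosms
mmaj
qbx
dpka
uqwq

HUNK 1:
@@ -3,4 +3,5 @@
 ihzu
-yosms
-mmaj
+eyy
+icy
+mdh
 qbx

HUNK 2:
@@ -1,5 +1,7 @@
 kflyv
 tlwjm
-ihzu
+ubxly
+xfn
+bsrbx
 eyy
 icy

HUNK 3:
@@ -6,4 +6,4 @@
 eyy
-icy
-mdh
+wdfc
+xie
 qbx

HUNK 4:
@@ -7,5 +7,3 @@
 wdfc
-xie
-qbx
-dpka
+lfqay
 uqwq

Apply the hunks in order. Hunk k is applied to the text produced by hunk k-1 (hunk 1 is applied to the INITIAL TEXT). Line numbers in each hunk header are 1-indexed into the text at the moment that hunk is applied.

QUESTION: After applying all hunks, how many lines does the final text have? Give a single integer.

Answer: 9

Derivation:
Hunk 1: at line 3 remove [yosms,mmaj] add [eyy,icy,mdh] -> 9 lines: kflyv tlwjm ihzu eyy icy mdh qbx dpka uqwq
Hunk 2: at line 1 remove [ihzu] add [ubxly,xfn,bsrbx] -> 11 lines: kflyv tlwjm ubxly xfn bsrbx eyy icy mdh qbx dpka uqwq
Hunk 3: at line 6 remove [icy,mdh] add [wdfc,xie] -> 11 lines: kflyv tlwjm ubxly xfn bsrbx eyy wdfc xie qbx dpka uqwq
Hunk 4: at line 7 remove [xie,qbx,dpka] add [lfqay] -> 9 lines: kflyv tlwjm ubxly xfn bsrbx eyy wdfc lfqay uqwq
Final line count: 9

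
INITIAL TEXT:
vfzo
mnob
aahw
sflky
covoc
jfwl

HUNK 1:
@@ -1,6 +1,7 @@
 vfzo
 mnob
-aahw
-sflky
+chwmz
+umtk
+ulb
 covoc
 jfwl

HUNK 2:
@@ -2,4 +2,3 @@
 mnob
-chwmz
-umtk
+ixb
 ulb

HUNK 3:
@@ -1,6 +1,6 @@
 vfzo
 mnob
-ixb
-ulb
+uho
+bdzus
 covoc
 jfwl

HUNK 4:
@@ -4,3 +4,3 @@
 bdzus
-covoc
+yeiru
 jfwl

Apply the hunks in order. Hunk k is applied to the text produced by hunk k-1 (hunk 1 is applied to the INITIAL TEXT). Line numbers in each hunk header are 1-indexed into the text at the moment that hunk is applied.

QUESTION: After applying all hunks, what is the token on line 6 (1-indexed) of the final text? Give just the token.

Hunk 1: at line 1 remove [aahw,sflky] add [chwmz,umtk,ulb] -> 7 lines: vfzo mnob chwmz umtk ulb covoc jfwl
Hunk 2: at line 2 remove [chwmz,umtk] add [ixb] -> 6 lines: vfzo mnob ixb ulb covoc jfwl
Hunk 3: at line 1 remove [ixb,ulb] add [uho,bdzus] -> 6 lines: vfzo mnob uho bdzus covoc jfwl
Hunk 4: at line 4 remove [covoc] add [yeiru] -> 6 lines: vfzo mnob uho bdzus yeiru jfwl
Final line 6: jfwl

Answer: jfwl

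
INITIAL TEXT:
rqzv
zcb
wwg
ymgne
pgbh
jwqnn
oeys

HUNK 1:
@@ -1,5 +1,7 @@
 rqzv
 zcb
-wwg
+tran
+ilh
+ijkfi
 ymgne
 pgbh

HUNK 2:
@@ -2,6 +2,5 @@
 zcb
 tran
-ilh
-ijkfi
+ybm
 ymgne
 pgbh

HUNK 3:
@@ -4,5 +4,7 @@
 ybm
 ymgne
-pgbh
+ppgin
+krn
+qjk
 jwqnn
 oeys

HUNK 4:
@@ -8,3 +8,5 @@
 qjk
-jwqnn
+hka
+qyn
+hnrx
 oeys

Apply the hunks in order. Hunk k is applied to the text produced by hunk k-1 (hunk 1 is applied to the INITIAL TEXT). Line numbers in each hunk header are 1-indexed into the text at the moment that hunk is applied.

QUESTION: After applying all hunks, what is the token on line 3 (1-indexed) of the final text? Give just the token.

Answer: tran

Derivation:
Hunk 1: at line 1 remove [wwg] add [tran,ilh,ijkfi] -> 9 lines: rqzv zcb tran ilh ijkfi ymgne pgbh jwqnn oeys
Hunk 2: at line 2 remove [ilh,ijkfi] add [ybm] -> 8 lines: rqzv zcb tran ybm ymgne pgbh jwqnn oeys
Hunk 3: at line 4 remove [pgbh] add [ppgin,krn,qjk] -> 10 lines: rqzv zcb tran ybm ymgne ppgin krn qjk jwqnn oeys
Hunk 4: at line 8 remove [jwqnn] add [hka,qyn,hnrx] -> 12 lines: rqzv zcb tran ybm ymgne ppgin krn qjk hka qyn hnrx oeys
Final line 3: tran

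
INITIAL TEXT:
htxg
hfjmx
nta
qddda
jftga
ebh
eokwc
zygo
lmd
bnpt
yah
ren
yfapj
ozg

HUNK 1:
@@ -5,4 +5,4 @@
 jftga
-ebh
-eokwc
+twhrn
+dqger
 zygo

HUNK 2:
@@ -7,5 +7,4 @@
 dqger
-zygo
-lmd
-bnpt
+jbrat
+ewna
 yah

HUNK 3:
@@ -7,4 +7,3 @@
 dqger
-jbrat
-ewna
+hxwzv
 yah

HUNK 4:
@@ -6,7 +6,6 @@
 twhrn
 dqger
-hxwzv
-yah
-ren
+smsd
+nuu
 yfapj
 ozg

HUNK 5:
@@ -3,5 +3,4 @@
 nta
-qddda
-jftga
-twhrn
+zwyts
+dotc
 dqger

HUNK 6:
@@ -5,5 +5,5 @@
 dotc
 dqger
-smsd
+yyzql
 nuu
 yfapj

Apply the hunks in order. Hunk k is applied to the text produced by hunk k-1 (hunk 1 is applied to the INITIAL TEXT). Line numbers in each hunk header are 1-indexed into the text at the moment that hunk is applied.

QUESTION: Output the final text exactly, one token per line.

Answer: htxg
hfjmx
nta
zwyts
dotc
dqger
yyzql
nuu
yfapj
ozg

Derivation:
Hunk 1: at line 5 remove [ebh,eokwc] add [twhrn,dqger] -> 14 lines: htxg hfjmx nta qddda jftga twhrn dqger zygo lmd bnpt yah ren yfapj ozg
Hunk 2: at line 7 remove [zygo,lmd,bnpt] add [jbrat,ewna] -> 13 lines: htxg hfjmx nta qddda jftga twhrn dqger jbrat ewna yah ren yfapj ozg
Hunk 3: at line 7 remove [jbrat,ewna] add [hxwzv] -> 12 lines: htxg hfjmx nta qddda jftga twhrn dqger hxwzv yah ren yfapj ozg
Hunk 4: at line 6 remove [hxwzv,yah,ren] add [smsd,nuu] -> 11 lines: htxg hfjmx nta qddda jftga twhrn dqger smsd nuu yfapj ozg
Hunk 5: at line 3 remove [qddda,jftga,twhrn] add [zwyts,dotc] -> 10 lines: htxg hfjmx nta zwyts dotc dqger smsd nuu yfapj ozg
Hunk 6: at line 5 remove [smsd] add [yyzql] -> 10 lines: htxg hfjmx nta zwyts dotc dqger yyzql nuu yfapj ozg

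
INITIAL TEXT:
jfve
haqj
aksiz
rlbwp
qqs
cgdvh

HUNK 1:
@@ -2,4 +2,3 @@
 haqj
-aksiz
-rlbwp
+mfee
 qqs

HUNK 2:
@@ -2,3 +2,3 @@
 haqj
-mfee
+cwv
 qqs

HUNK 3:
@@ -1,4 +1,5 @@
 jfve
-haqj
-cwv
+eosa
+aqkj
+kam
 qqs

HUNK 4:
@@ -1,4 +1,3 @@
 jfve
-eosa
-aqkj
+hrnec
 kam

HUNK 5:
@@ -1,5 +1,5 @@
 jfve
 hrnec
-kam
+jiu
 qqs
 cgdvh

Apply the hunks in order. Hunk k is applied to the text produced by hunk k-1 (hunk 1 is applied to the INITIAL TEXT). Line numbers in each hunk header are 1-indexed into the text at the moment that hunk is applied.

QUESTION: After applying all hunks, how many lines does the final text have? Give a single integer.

Hunk 1: at line 2 remove [aksiz,rlbwp] add [mfee] -> 5 lines: jfve haqj mfee qqs cgdvh
Hunk 2: at line 2 remove [mfee] add [cwv] -> 5 lines: jfve haqj cwv qqs cgdvh
Hunk 3: at line 1 remove [haqj,cwv] add [eosa,aqkj,kam] -> 6 lines: jfve eosa aqkj kam qqs cgdvh
Hunk 4: at line 1 remove [eosa,aqkj] add [hrnec] -> 5 lines: jfve hrnec kam qqs cgdvh
Hunk 5: at line 1 remove [kam] add [jiu] -> 5 lines: jfve hrnec jiu qqs cgdvh
Final line count: 5

Answer: 5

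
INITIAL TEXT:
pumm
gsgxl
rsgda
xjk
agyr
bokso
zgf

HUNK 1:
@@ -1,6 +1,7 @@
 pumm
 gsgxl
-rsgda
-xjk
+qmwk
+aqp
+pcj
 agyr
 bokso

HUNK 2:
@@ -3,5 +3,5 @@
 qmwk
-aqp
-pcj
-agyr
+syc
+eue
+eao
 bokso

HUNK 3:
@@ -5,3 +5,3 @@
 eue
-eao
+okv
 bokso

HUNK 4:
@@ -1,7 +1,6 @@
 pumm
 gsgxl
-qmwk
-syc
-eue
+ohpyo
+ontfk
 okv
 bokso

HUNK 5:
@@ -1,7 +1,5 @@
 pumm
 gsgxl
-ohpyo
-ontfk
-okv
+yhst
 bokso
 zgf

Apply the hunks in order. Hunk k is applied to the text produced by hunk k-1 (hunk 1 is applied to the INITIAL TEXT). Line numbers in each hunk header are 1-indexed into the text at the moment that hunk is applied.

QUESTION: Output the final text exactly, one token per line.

Answer: pumm
gsgxl
yhst
bokso
zgf

Derivation:
Hunk 1: at line 1 remove [rsgda,xjk] add [qmwk,aqp,pcj] -> 8 lines: pumm gsgxl qmwk aqp pcj agyr bokso zgf
Hunk 2: at line 3 remove [aqp,pcj,agyr] add [syc,eue,eao] -> 8 lines: pumm gsgxl qmwk syc eue eao bokso zgf
Hunk 3: at line 5 remove [eao] add [okv] -> 8 lines: pumm gsgxl qmwk syc eue okv bokso zgf
Hunk 4: at line 1 remove [qmwk,syc,eue] add [ohpyo,ontfk] -> 7 lines: pumm gsgxl ohpyo ontfk okv bokso zgf
Hunk 5: at line 1 remove [ohpyo,ontfk,okv] add [yhst] -> 5 lines: pumm gsgxl yhst bokso zgf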